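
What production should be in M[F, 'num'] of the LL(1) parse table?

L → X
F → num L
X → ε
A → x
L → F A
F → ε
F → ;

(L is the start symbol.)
F → num L

To find M[F, 'num'], we find productions for F where 'num' is in the predict set (PREDICT(N → α) = (FIRST(α) \ {ε}) ∪ (FOLLOW(N) if α ⇒* ε)).

Relevant sets:
  FOLLOW(F) = { 'x' }

F → num L: PREDICT = { 'num' }
  'num' is in predict set, so this production goes in M[F, 'num']
F → ε: PREDICT = { 'x' }
F → ;: PREDICT = { ';' }

M[F, 'num'] = F → num L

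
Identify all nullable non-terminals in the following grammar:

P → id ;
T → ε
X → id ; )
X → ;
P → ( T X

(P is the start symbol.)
{ 'T' }

A non-terminal is nullable if it can derive ε (the empty string): either it has an ε-production, or it has a production whose right-hand side consists entirely of nullable non-terminals.

ε-productions: T → ε
So T is immediately nullable.
No further non-terminal can be added: every production for the remaining non-terminals contains a terminal or a non-nullable non-terminal.
Nullable = { 'T' }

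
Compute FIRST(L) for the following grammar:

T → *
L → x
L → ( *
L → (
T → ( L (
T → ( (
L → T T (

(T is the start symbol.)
{ '(', '*', 'x' }

To compute FIRST(L), examine every production with L on the left-hand side, reading each right-hand side left to right until a non-nullable symbol is reached.

FIRST sets of the other non-terminals involved (by the same procedure, iterated to a fixed point):
  FIRST(T) = { '(', '*' }

From L → x:
  - x is a terminal: add 'x' and stop
From L → ( *:
  - '(' is a terminal: add '(' and stop
From L → (:
  - '(' is a terminal: add '(' and stop
From L → T T (:
  - T is a non-terminal: add FIRST(T) \ {ε} = { '(', '*' }
    T is not nullable, so stop

Collecting: FIRST(L) = { '(', '*', 'x' }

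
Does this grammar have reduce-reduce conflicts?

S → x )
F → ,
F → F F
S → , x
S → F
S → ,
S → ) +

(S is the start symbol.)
Yes — I2: [F → , .] vs [S → , .]

A reduce-reduce conflict occurs when an LR(0) state has two complete items [A → α .] and [B → β .] — both call for a reduction, and with no lookahead the parser cannot choose between them.

Augment with S' → S and build the canonical LR(0) collection (I0 = CLOSURE({[S' → . S]}), then GOTO on every symbol after a dot until no new states appear). It has 11 states:
  I0: { [F → . ,], [F → . F F], [S → . ) +], [S → . , x], [S → . ,], [S → . F], [S → . x )], [S' → . S] }  — shift
  I1: { [S → ) . +] }  — shift
  I2: { [F → , .], [S → , . x], [S → , .] }  — shift, 2 reduces
  I3: { [F → . ,], [F → . F F], [F → F . F], [S → F .] }  — shift, reduce
  I4: { [S' → S .] }  — accept
  I5: { [S → x . )] }  — shift
  I6: { [S → x ) .] }  — reduce
  I7: { [F → , .] }  — reduce
  I8: { [F → . ,], [F → . F F], [F → F . F], [F → F F .] }  — shift, reduce
  I9: { [S → , x .] }  — reduce
  I10: { [S → ) + .] }  — reduce

I2 contains complete items [F → , .], [S → , .] — reduce-reduce conflict.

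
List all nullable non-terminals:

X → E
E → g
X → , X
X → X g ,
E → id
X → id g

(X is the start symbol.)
A non-terminal is nullable if it can derive ε (the empty string): either it has an ε-production, or it has a production whose right-hand side consists entirely of nullable non-terminals.

There are no ε-productions, so no non-terminal can derive ε.
No non-terminals are nullable.

Answer: None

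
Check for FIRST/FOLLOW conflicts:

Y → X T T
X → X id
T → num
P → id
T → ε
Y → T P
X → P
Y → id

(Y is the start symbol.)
Yes. T → num with FOLLOW(T) on { 'num' }

Nullable non-terminals: T.

T: nullable alternative(s) T → ε; FOLLOW(T) = { $, 'id', 'num' }
  T → num: FIRST \ {ε} = { 'num' } — overlaps FOLLOW(T) on { 'num' }: CONFLICT
  T → ε: FIRST \ {ε} = { } — this is the only nullable alternative, skip

P, X, Y have no nullable alternative, so no FIRST/FOLLOW check is needed there.

So the grammar has 1 FIRST/FOLLOW conflict (marked CONFLICT above).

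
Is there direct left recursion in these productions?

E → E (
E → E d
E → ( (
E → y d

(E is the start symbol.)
Direct left recursion occurs when N → N α for some non-terminal N (the right-hand side begins with the left-hand side itself).

E → E (: LEFT RECURSIVE (starts with E)
E → E d: LEFT RECURSIVE (starts with E)
E → ( (: starts with '('
E → y d: starts with y

The grammar has direct left recursion on: E.

Answer: Yes, E is left-recursive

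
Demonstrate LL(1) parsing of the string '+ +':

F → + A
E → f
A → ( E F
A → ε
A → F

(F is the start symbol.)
LL(1) parsing maintains a stack (initially the start symbol over $) and the input. At each step: if the stack top is a terminal, match it against the current input token; if it is a non-terminal N, replace it with the RHS of M[N, lookahead] (the unique production whose predict set contains the lookahead).

Stack is shown with the top on the left.

Stack  Input  Action
--------------------
F $    + + $  output F → + A
+ A $  + + $  match '+'
A $    + $    output A → F
F $    + $    output F → + A
+ A $  + $    match '+'
A $    $      output A → ε
$      $      accept

The string is accepted.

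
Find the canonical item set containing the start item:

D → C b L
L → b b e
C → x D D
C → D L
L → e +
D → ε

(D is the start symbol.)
First, augment the grammar with D' → D
I₀ = CLOSURE({ [D' → . D] }):
  [D' → . D] has the dot before D: add [D → . C b L], [D → .]
  [D → . C b L] has the dot before C: add [C → . x D D], [C → . D L]
No further items can be added.

I₀ = { [C → . D L], [C → . x D D], [D → . C b L], [D → .], [D' → . D] }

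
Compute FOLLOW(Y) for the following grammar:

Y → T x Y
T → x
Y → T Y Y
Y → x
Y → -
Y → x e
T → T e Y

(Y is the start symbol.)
{ $, '-', 'e', 'x' }

To compute FOLLOW(Y), find every occurrence of Y on a right-hand side N → α Y β: add FIRST(β) \ {ε}, and if β is empty or nullable also add FOLLOW(N). Iterate to a fixed point.

Y is the start symbol, so $ ∈ FOLLOW(Y).
In Y → T x Y: Y is at the end; this adds FOLLOW(Y) to itself — nothing new
In Y → T Y Y: Y is followed by Y, add FIRST(Y) \ {ε} = { '-', 'x' }
In Y → T Y Y: Y is at the end; this adds FOLLOW(Y) to itself — nothing new
In T → T e Y: Y is at the end, add FOLLOW(T)

The FOLLOW sets referred to above (computed the same way, to a fixed point):
  FOLLOW(T) = { '-', 'e', 'x' }

Taking the union: FOLLOW(Y) = { $, '-', 'e', 'x' }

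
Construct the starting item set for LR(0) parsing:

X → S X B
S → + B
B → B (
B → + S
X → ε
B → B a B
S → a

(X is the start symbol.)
{ [S → . + B], [S → . a], [X → . S X B], [X → .], [X' → . X] }

First, augment the grammar with X' → X
I₀ = CLOSURE({ [X' → . X] }):
  [X' → . X] has the dot before X: add [X → . S X B], [X → .]
  [X → . S X B] has the dot before S: add [S → . + B], [S → . a]
No further items can be added.

I₀ = { [S → . + B], [S → . a], [X → . S X B], [X → .], [X' → . X] }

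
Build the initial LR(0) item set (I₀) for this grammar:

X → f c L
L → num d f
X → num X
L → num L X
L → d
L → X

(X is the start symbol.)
{ [X → . f c L], [X → . num X], [X' → . X] }

First, augment the grammar with X' → X
I₀ = CLOSURE({ [X' → . X] }):
  [X' → . X] has the dot before X: add [X → . f c L], [X → . num X]
No further items can be added.

I₀ = { [X → . f c L], [X → . num X], [X' → . X] }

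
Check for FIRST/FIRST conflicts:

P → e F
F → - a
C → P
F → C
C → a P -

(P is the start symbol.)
FIRST sets of the non-terminals at (or reachable through a nullable prefix from) the front of some alternative:
  FIRST(C) = { 'a', 'e' }
  FIRST(P) = { 'e' }

Productions for F:
  F → - a: FIRST = { '-' }
  F → C: FIRST = { 'a', 'e' }
Productions for C:
  C → P: FIRST = { 'e' }
  C → a P -: FIRST = { 'a' }
P has only one production, so no FIRST/FIRST conflict is possible there.

All alternatives of each non-terminal have pairwise disjoint FIRST sets.

Answer: No FIRST/FIRST conflicts.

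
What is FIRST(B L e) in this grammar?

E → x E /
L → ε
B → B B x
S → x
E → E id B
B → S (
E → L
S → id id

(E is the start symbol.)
{ 'id', 'x' }

FIRST sets of the non-terminals involved (from the grammar, by fixed-point iteration):
  FIRST(B) = { 'id', 'x' }

To compute FIRST(B L e), process the symbols left to right:
Symbol B is a non-terminal. Add FIRST(B) \ {ε} = { 'id', 'x' }
B is not nullable (ε ∉ FIRST(B)), so stop here.
FIRST(B L e) = { 'id', 'x' }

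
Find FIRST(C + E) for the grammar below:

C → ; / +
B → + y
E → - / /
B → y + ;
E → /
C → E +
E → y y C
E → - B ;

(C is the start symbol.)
FIRST sets of the non-terminals involved (from the grammar, by fixed-point iteration):
  FIRST(C) = { '-', '/', ';', 'y' }

To compute FIRST(C + E), process the symbols left to right:
Symbol C is a non-terminal. Add FIRST(C) \ {ε} = { '-', '/', ';', 'y' }
C is not nullable (ε ∉ FIRST(C)), so stop here.
FIRST(C + E) = { '-', '/', ';', 'y' }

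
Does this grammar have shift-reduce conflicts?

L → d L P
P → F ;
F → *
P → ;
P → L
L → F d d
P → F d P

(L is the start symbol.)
Augment with L' → L and build the canonical LR(0) collection (I0 = CLOSURE({[L' → . L]}), then GOTO on every symbol after a dot until no new states appear). It has 16 states:
  I0: { [F → . *], [L → . F d d], [L → . d L P], [L' → . L] }  — shift
  I1: { [F → * .] }  — reduce
  I2: { [L → F . d d] }  — shift
  I3: { [L' → L .] }  — accept
  I4: { [F → . *], [L → . F d d], [L → . d L P], [L → d . L P] }  — shift
  I5: { [F → . *], [L → . F d d], [L → . d L P], [L → d L . P], [P → . ;], [P → . F ;], [P → . F d P], [P → . L] }  — shift
  I6: { [P → ; .] }  — reduce
  I7: { [L → F . d d], [P → F . ;], [P → F . d P] }  — shift
  I8: { [P → L .] }  — reduce
  I9: { [L → d L P .] }  — reduce
  I10: { [P → F ; .] }  — reduce
  I11: { [F → . *], [L → . F d d], [L → . d L P], [L → F d . d], [P → . ;], [P → . F ;], [P → . F d P], [P → . L], [P → F d . P] }  — shift
  I12: { [P → F d P .] }  — reduce
  I13: { [F → . *], [L → . F d d], [L → . d L P], [L → F d d .], [L → d . L P] }  — shift, reduce
  I14: { [L → F d . d] }  — shift
  I15: { [L → F d d .] }  — reduce

I13 contains reduce item [L → F d d .] and shift items [F → . *], [L → . d L P] — shift-reduce conflict.

Answer: Yes — I13: [L → F d d .] vs [F → . *]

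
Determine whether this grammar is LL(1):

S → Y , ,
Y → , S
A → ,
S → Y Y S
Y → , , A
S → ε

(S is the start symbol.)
No. Predict set conflict for S: { ',' }

Relevant sets:
  FIRST(Y) = { ',' }
  FOLLOW(S) = { $, ',' }

For S:
  PREDICT(S → Y ',' ',') = { ',' }
  PREDICT(S → Y Y S) = { ',' }
  PREDICT(S → ε) = { $, ',' }
For Y:
  PREDICT(Y → ',' S) = { ',' }
  PREDICT(Y → ',' ',' A) = { ',' }
A has a single production, so nothing to check there.

Conflict found: Predict set conflict for S: { ',' }
The grammar is NOT LL(1).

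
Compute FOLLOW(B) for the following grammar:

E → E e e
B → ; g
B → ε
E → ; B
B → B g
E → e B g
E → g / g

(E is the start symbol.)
{ $, 'e', 'g' }

In E → ; B: B is at the end, add FOLLOW(E)
In B → B g: B is followed by g, add FIRST(g) \ {ε} = { 'g' }
In E → e B g: B is followed by g, add FIRST(g) \ {ε} = { 'g' }

The FOLLOW sets referred to above (computed the same way, to a fixed point):
  FOLLOW(E) = { $, 'e' }

Taking the union: FOLLOW(B) = { $, 'e', 'g' }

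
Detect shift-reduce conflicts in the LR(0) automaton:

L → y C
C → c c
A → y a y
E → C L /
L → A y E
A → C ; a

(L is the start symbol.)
No shift-reduce conflicts

Augment with L' → L and build the canonical LR(0) collection (I0 = CLOSURE({[L' → . L]}), then GOTO on every symbol after a dot until no new states appear). It has 17 states:
  I0: { [A → . C ; a], [A → . y a y], [C → . c c], [L → . A y E], [L → . y C], [L' → . L] }  — shift
  I1: { [L → A . y E] }  — shift
  I2: { [A → C . ; a] }  — shift
  I3: { [L' → L .] }  — accept
  I4: { [C → c . c] }  — shift
  I5: { [A → y . a y], [C → . c c], [L → y . C] }  — shift
  I6: { [L → y C .] }  — reduce
  I7: { [A → y a . y] }  — shift
  I8: { [A → y a y .] }  — reduce
  I9: { [C → c c .] }  — reduce
  I10: { [A → C ; . a] }  — shift
  I11: { [A → C ; a .] }  — reduce
  I12: { [C → . c c], [E → . C L /], [L → A y . E] }  — shift
  I13: { [A → . C ; a], [A → . y a y], [C → . c c], [E → C . L /], [L → . A y E], [L → . y C] }  — shift
  I14: { [L → A y E .] }  — reduce
  I15: { [E → C L . /] }  — shift
  I16: { [E → C L / .] }  — reduce

No state contains both a complete item and a shift item.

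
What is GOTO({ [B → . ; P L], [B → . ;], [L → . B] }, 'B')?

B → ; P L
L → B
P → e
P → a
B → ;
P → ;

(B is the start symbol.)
GOTO(I, 'B') = CLOSURE({ [A → αX.β] : [A → α.Xβ] ∈ I, X = 'B' })

Items with dot before 'B', with the dot advanced:
  [L → . B] → [L → B .]
Closure adds nothing (no advanced item has the dot before a non-terminal).

GOTO = { [L → B .] }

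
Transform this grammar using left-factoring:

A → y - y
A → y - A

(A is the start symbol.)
Left-factoring transforms A → αβ₁ | αβ₂ into A → αA' and A' → β₁ | β₂
(α is the longest common prefix among the alternatives). Repeat until
no nonterminal has two alternatives with a common prefix.

Round 1: A has alternatives sharing prefix 'y -'. Introduce A': A → y - A'
  Add: A' → y
  Add: A' → A

No remaining common prefixes — done.

Resulting grammar:
A → y - A'
A' → y
A' → A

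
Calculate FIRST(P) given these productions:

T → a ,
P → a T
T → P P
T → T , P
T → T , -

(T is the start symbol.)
{ 'a' }

To compute FIRST(P), examine every production with P on the left-hand side, reading each right-hand side left to right until a non-nullable symbol is reached.

From P → a T:
  - a is a terminal: add 'a' and stop

Collecting: FIRST(P) = { 'a' }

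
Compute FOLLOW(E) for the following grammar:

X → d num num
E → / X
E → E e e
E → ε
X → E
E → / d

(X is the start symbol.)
{ $, 'e' }

In E → E e e: E is followed by e e, add FIRST(e e) \ {ε} = { 'e' }
In X → E: E is at the end, add FOLLOW(X)

The FOLLOW sets referred to above (computed the same way, to a fixed point):
  FOLLOW(X) = { $, 'e' }

Taking the union: FOLLOW(E) = { $, 'e' }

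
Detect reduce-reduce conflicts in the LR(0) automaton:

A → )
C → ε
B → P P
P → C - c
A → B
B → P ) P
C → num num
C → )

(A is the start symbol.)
Yes — I1: [A → ) .] vs [C → ) .]; I8: [C → .] vs [C → ) .]

Augment with A' → A and build the canonical LR(0) collection (I0 = CLOSURE({[A' → . A]}), then GOTO on every symbol after a dot until no new states appear). It has 14 states:
  I0: { [A → . )], [A → . B], [A' → . A], [B → . P ) P], [B → . P P], [C → . )], [C → . num num], [C → .], [P → . C - c] }  — shift, reduce
  I1: { [A → ) .], [C → ) .] }  — 2 reduces
  I2: { [A' → A .] }  — accept
  I3: { [A → B .] }  — reduce
  I4: { [P → C . - c] }  — shift
  I5: { [B → P . ) P], [B → P . P], [C → . )], [C → . num num], [C → .], [P → . C - c] }  — shift, reduce
  I6: { [C → num . num] }  — shift
  I7: { [C → num num .] }  — reduce
  I8: { [B → P ) . P], [C → ) .], [C → . )], [C → . num num], [C → .], [P → . C - c] }  — shift, 2 reduces
  I9: { [B → P P .] }  — reduce
  I10: { [C → ) .] }  — reduce
  I11: { [B → P ) P .] }  — reduce
  I12: { [P → C - . c] }  — shift
  I13: { [P → C - c .] }  — reduce

I1 contains complete items [A → ) .], [C → ) .] — reduce-reduce conflict.
I8 contains complete items [C → .], [C → ) .] — reduce-reduce conflict.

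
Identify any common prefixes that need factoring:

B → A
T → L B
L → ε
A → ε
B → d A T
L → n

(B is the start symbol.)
No, left-factoring is not needed

Left-factoring is needed when two productions for the same non-terminal
share a common prefix on the right-hand side.

Productions for B:
  B → A
  B → d A T
Productions for L:
  L → ε
  L → n

No common prefixes found.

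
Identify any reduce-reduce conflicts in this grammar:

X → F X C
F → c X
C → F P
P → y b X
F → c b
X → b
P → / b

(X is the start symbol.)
A reduce-reduce conflict occurs when an LR(0) state has two complete items [A → α .] and [B → β .] — both call for a reduction, and with no lookahead the parser cannot choose between them.

Augment with X' → X and build the canonical LR(0) collection (I0 = CLOSURE({[X' → . X]}), then GOTO on every symbol after a dot until no new states appear). It has 16 states:
  I0: { [F → . c X], [F → . c b], [X → . F X C], [X → . b], [X' → . X] }  — shift
  I1: { [F → . c X], [F → . c b], [X → . F X C], [X → . b], [X → F . X C] }  — shift
  I2: { [X' → X .] }  — accept
  I3: { [X → b .] }  — reduce
  I4: { [F → . c X], [F → . c b], [F → c . X], [F → c . b], [X → . F X C], [X → . b] }  — shift
  I5: { [F → c X .] }  — reduce
  I6: { [F → c b .], [X → b .] }  — 2 reduces
  I7: { [C → . F P], [F → . c X], [F → . c b], [X → F X . C] }  — shift
  I8: { [X → F X C .] }  — reduce
  I9: { [C → F . P], [P → . / b], [P → . y b X] }  — shift
  I10: { [P → / . b] }  — shift
  I11: { [C → F P .] }  — reduce
  I12: { [P → y . b X] }  — shift
  I13: { [F → . c X], [F → . c b], [P → y b . X], [X → . F X C], [X → . b] }  — shift
  I14: { [P → y b X .] }  — reduce
  I15: { [P → / b .] }  — reduce

I6 contains complete items [F → c b .], [X → b .] — reduce-reduce conflict.

Answer: Yes — I6: [F → c b .] vs [X → b .]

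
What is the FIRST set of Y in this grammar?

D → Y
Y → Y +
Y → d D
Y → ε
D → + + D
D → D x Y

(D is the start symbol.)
{ '+', 'd', ε }

To compute FIRST(Y), examine every production with Y on the left-hand side, reading each right-hand side left to right until a non-nullable symbol is reached.

From Y → Y +:
  - Y is the symbol being defined: contributes nothing new
    Y is nullable, so continue to the next symbol
  - '+' is a terminal: add '+' and stop
From Y → d D:
  - d is a terminal: add 'd' and stop
From Y → ε:
  - ε-production, so ε ∈ FIRST(Y)

Collecting: FIRST(Y) = { '+', 'd', ε }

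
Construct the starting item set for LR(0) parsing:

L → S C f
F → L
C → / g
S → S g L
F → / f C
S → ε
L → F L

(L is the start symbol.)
{ [F → . / f C], [F → . L], [L → . F L], [L → . S C f], [L' → . L], [S → . S g L], [S → .] }

First, augment the grammar with L' → L
I₀ = CLOSURE({ [L' → . L] }):
  [L' → . L] has the dot before L: add [L → . S C f], [L → . F L]
  [L → . S C f] has the dot before S: add [S → . S g L], [S → .]
  [L → . F L] has the dot before F: add [F → . L], [F → . / f C]
No further items can be added.

I₀ = { [F → . / f C], [F → . L], [L → . F L], [L → . S C f], [L' → . L], [S → . S g L], [S → .] }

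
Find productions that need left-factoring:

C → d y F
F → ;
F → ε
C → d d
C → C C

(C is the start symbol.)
Left-factoring is needed when two productions for the same non-terminal
share a common prefix on the right-hand side.

Productions for C:
  C → d y F
  C → d d
  C → C C
Productions for F:
  F → ;
  F → ε

Found common prefix 'd' in productions for C

Answer: Yes, C has productions with common prefix 'd'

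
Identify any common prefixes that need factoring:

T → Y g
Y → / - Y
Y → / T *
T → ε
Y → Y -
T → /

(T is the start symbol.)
Yes, Y has productions with common prefix '/'

Left-factoring is needed when two productions for the same non-terminal
share a common prefix on the right-hand side.

Productions for T:
  T → Y g
  T → ε
  T → /
Productions for Y:
  Y → / - Y
  Y → / T *
  Y → Y -

Found common prefix '/' in productions for Y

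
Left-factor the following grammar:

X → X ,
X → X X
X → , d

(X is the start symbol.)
Left-factoring transforms A → αβ₁ | αβ₂ into A → αA' and A' → β₁ | β₂
(α is the longest common prefix among the alternatives). Repeat until
no nonterminal has two alternatives with a common prefix.

Round 1: X has alternatives sharing prefix 'X'. Introduce X': X → X X'
  Add: X' → ,
  Add: X' → X

No remaining common prefixes — done.

Resulting grammar:
X → X X'
X' → ,
X' → X
X → , d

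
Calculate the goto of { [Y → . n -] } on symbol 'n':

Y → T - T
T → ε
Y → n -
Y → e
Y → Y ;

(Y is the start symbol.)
{ [Y → n . -] }

GOTO(I, 'n') = CLOSURE({ [A → αX.β] : [A → α.Xβ] ∈ I, X = 'n' })

Items with dot before 'n', with the dot advanced:
  [Y → . n -] → [Y → n . -]
Closure adds nothing (no advanced item has the dot before a non-terminal).

GOTO = { [Y → n . -] }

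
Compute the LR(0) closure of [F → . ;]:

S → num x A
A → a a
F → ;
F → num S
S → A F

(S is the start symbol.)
To compute CLOSURE, for each item [A → α.Bβ] where B is a non-terminal, add [B → .γ] for all productions B → γ; repeat for the newly added items until nothing changes.

Start with: [F → . ;]
The dot precedes the terminal ';', so nothing is added.

CLOSURE = { [F → . ;] }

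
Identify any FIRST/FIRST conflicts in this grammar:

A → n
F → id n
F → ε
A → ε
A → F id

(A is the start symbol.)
A FIRST/FIRST conflict occurs when two productions N → α and N → β for the same non-terminal have FIRST(α) ∩ FIRST(β) ≠ ∅ (with ε ∈ FIRST of a nullable right-hand side, so two nullable alternatives also conflict).

FIRST sets of the non-terminals at (or reachable through a nullable prefix from) the front of some alternative:
  FIRST(F) = { 'id', ε }

Productions for A:
  A → n: FIRST = { 'n' }
  A → ε: FIRST = { ε }
  A → F id: FIRST = { 'id' }
Productions for F:
  F → id n: FIRST = { 'id' }
  F → ε: FIRST = { ε }

All alternatives of each non-terminal have pairwise disjoint FIRST sets.

Answer: No FIRST/FIRST conflicts.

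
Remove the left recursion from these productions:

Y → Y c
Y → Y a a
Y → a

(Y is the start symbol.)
Y is directly left-recursive. The standard transformation for
  A → A α₁ | ... | A α_m | β₁ | ... | β_n
is
  A  → β₁ A' | ... | β_n A'
  A' → α₁ A' | ... | α_m A' | ε

Y → a becomes Y → a Y'
Y → Y c becomes Y' → c Y'
Y → Y a a becomes Y' → a a Y'
Add Y' → ε

Resulting grammar:
Y → a Y'
Y' → c Y'
Y' → a a Y'
Y' → ε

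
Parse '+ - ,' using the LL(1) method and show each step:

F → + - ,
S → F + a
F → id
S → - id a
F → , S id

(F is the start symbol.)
Stack is shown with the top on the left.

Stack    Input    Action
------------------------
F $      + - , $  output F → + - ,
+ - , $  + - , $  match '+'
- , $    - , $    match '-'
, $      , $      match ','
$        $        accept

The string is accepted.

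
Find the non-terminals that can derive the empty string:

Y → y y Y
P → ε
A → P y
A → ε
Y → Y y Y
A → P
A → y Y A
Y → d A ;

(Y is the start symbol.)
A non-terminal is nullable if it can derive ε (the empty string): either it has an ε-production, or it has a production whose right-hand side consists entirely of nullable non-terminals.

ε-productions: P → ε, A → ε
So P, A are immediately nullable.
No further non-terminal can be added: every production for the remaining non-terminals contains a terminal or a non-nullable non-terminal.
Nullable = { 'A', 'P' }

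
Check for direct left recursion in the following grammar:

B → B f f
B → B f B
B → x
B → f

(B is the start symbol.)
Direct left recursion occurs when N → N α for some non-terminal N (the right-hand side begins with the left-hand side itself).

B → B f f: LEFT RECURSIVE (starts with B)
B → B f B: LEFT RECURSIVE (starts with B)
B → x: starts with x
B → f: starts with f

The grammar has direct left recursion on: B.

Answer: Yes, B is left-recursive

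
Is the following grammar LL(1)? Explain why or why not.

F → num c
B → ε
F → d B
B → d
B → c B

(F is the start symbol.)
Yes, the grammar is LL(1).

Relevant sets:
  FOLLOW(B) = { $ }

For F:
  PREDICT(F → num c) = { 'num' }
  PREDICT(F → d B) = { 'd' }
For B:
  PREDICT(B → ε) = { $ }
  PREDICT(B → d) = { 'd' }
  PREDICT(B → c B) = { 'c' }

All predict sets are disjoint. The grammar IS LL(1).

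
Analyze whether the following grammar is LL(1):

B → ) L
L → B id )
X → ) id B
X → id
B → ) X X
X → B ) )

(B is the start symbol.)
A grammar is LL(1) if for each non-terminal N with multiple productions, the predict sets of those productions are pairwise disjoint, where PREDICT(N → α) = (FIRST(α) \ {ε}) ∪ (FOLLOW(N) if α ⇒* ε).

Relevant sets:
  FIRST(B) = { ')' }

For B:
  PREDICT(B → ')' L) = { ')' }
  PREDICT(B → ')' X X) = { ')' }
For X:
  PREDICT(X → ')' id B) = { ')' }
  PREDICT(X → id) = { 'id' }
  PREDICT(X → B ')' ')') = { ')' }
L has a single production, so nothing to check there.

Conflict found: Predict set conflict for B: { ')' }
The grammar is NOT LL(1).

Answer: No. Predict set conflict for B: { ')' }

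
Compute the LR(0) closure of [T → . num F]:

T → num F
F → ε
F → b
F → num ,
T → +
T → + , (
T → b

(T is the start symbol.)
{ [T → . num F] }

Start with: [T → . num F]
The dot precedes the terminal num, so nothing is added.

CLOSURE = { [T → . num F] }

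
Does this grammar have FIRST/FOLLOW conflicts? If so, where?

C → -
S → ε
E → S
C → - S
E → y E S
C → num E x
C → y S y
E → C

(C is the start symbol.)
No FIRST/FOLLOW conflicts.

Nullable non-terminals: E, S.
FIRST sets used below: FIRST(S) = { ε }, FIRST(C) = { '-', 'num', 'y' }

E: nullable alternative(s) E → S; FOLLOW(E) = { 'x' }
  E → S: FIRST \ {ε} = { } — this is the only nullable alternative, skip
  E → y E S: FIRST \ {ε} = { 'y' } — disjoint from FOLLOW(E)
  E → C: FIRST \ {ε} = { '-', 'num', 'y' } — disjoint from FOLLOW(E)
S has a nullable alternative but only one production, so nothing to check.

C has no nullable alternative, so no FIRST/FOLLOW check is needed there.

No FIRST/FOLLOW conflicts found.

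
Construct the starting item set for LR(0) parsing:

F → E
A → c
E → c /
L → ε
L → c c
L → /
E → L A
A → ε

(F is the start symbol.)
First, augment the grammar with F' → F
I₀ = CLOSURE({ [F' → . F] }):
  [F' → . F] has the dot before F: add [F → . E]
  [F → . E] has the dot before E: add [E → . c /], [E → . L A]
  [E → . L A] has the dot before L: add [L → .], [L → . c c], [L → . /]
No further items can be added.

I₀ = { [E → . L A], [E → . c /], [F → . E], [F' → . F], [L → . /], [L → . c c], [L → .] }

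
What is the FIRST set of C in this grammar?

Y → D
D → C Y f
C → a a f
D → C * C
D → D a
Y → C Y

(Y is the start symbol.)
From C → a a f:
  - a is a terminal: add 'a' and stop

Collecting: FIRST(C) = { 'a' }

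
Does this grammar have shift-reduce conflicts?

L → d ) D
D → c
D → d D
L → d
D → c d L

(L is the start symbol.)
Augment with L' → L and build the canonical LR(0) collection (I0 = CLOSURE({[L' → . L]}), then GOTO on every symbol after a dot until no new states appear). It has 10 states:
  I0: { [L → . d ) D], [L → . d], [L' → . L] }  — shift
  I1: { [L' → L .] }  — accept
  I2: { [L → d . ) D], [L → d .] }  — shift, reduce
  I3: { [D → . c d L], [D → . c], [D → . d D], [L → d ) . D] }  — shift
  I4: { [L → d ) D .] }  — reduce
  I5: { [D → c . d L], [D → c .] }  — shift, reduce
  I6: { [D → . c d L], [D → . c], [D → . d D], [D → d . D] }  — shift
  I7: { [D → d D .] }  — reduce
  I8: { [D → c d . L], [L → . d ) D], [L → . d] }  — shift
  I9: { [D → c d L .] }  — reduce

I2 contains reduce item [L → d .] and shift item [L → d . ) D] — shift-reduce conflict.
I5 contains reduce item [D → c .] and shift item [D → c . d L] — shift-reduce conflict.

Answer: Yes — I2: [L → d .] vs [L → d . ) D]; I5: [D → c .] vs [D → c . d L]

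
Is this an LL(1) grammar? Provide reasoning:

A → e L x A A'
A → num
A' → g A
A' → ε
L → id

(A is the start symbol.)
A grammar is LL(1) if for each non-terminal N with multiple productions, the predict sets of those productions are pairwise disjoint, where PREDICT(N → α) = (FIRST(α) \ {ε}) ∪ (FOLLOW(N) if α ⇒* ε).

Relevant sets:
  FOLLOW(A') = { $, 'g' }

For A:
  PREDICT(A → e L x A A') = { 'e' }
  PREDICT(A → num) = { 'num' }
For A':
  PREDICT(A' → g A) = { 'g' }
  PREDICT(A' → ε) = { $, 'g' }
L has a single production, so nothing to check there.

Conflict found: Predict set conflict for A': { 'g' }
The grammar is NOT LL(1).

Answer: No. Predict set conflict for A': { 'g' }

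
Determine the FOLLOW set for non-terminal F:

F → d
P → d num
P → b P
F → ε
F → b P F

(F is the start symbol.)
{ $ }

F is the start symbol, so $ ∈ FOLLOW(F).
In F → b P F: F is at the end; this adds FOLLOW(F) to itself — nothing new

Taking the union: FOLLOW(F) = { $ }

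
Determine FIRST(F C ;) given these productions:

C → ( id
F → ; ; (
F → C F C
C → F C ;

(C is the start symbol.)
FIRST sets of the non-terminals involved (from the grammar, by fixed-point iteration):
  FIRST(F) = { '(', ';' }

To compute FIRST(F C ;), process the symbols left to right:
Symbol F is a non-terminal. Add FIRST(F) \ {ε} = { '(', ';' }
F is not nullable (ε ∉ FIRST(F)), so stop here.
FIRST(F C ;) = { '(', ';' }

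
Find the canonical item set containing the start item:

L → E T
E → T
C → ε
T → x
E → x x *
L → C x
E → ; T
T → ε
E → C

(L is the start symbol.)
{ [C → .], [E → . ; T], [E → . C], [E → . T], [E → . x x *], [L → . C x], [L → . E T], [L' → . L], [T → . x], [T → .] }

First, augment the grammar with L' → L
I₀ = CLOSURE({ [L' → . L] }):
  [L' → . L] has the dot before L: add [L → . E T], [L → . C x]
  [L → . E T] has the dot before E: add [E → . T], [E → . x x *], [E → . ; T], [E → . C]
  [L → . C x] has the dot before C: add [C → .]
  [E → . T] has the dot before T: add [T → . x], [T → .]
No further items can be added.

I₀ = { [C → .], [E → . ; T], [E → . C], [E → . T], [E → . x x *], [L → . C x], [L → . E T], [L' → . L], [T → . x], [T → .] }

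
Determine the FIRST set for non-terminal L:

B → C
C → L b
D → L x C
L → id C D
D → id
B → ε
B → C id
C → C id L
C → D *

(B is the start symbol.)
{ 'id' }

To compute FIRST(L), examine every production with L on the left-hand side, reading each right-hand side left to right until a non-nullable symbol is reached.

From L → id C D:
  - id is a terminal: add 'id' and stop

Collecting: FIRST(L) = { 'id' }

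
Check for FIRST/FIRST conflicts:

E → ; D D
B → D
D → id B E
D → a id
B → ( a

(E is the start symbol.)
No FIRST/FIRST conflicts.

FIRST sets of the non-terminals at (or reachable through a nullable prefix from) the front of some alternative:
  FIRST(D) = { 'a', 'id' }

Productions for B:
  B → D: FIRST = { 'a', 'id' }
  B → ( a: FIRST = { '(' }
Productions for D:
  D → id B E: FIRST = { 'id' }
  D → a id: FIRST = { 'a' }
E has only one production, so no FIRST/FIRST conflict is possible there.

All alternatives of each non-terminal have pairwise disjoint FIRST sets.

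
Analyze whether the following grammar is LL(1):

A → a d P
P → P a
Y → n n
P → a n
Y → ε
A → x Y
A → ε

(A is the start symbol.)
A grammar is LL(1) if for each non-terminal N with multiple productions, the predict sets of those productions are pairwise disjoint, where PREDICT(N → α) = (FIRST(α) \ {ε}) ∪ (FOLLOW(N) if α ⇒* ε).

Relevant sets:
  FIRST(P) = { 'a' }
  FOLLOW(A) = { $ }
  FOLLOW(Y) = { $ }

For A:
  PREDICT(A → a d P) = { 'a' }
  PREDICT(A → x Y) = { 'x' }
  PREDICT(A → ε) = { $ }
For P:
  PREDICT(P → P a) = { 'a' }
  PREDICT(P → a n) = { 'a' }
For Y:
  PREDICT(Y → n n) = { 'n' }
  PREDICT(Y → ε) = { $ }

Conflict found: Predict set conflict for P: { 'a' }
The grammar is NOT LL(1).

Answer: No. Predict set conflict for P: { 'a' }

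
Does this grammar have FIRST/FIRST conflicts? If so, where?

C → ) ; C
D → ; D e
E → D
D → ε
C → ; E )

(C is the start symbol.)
No FIRST/FIRST conflicts.

A FIRST/FIRST conflict occurs when two productions N → α and N → β for the same non-terminal have FIRST(α) ∩ FIRST(β) ≠ ∅ (with ε ∈ FIRST of a nullable right-hand side, so two nullable alternatives also conflict).

Productions for C:
  C → ) ; C: FIRST = { ')' }
  C → ; E ): FIRST = { ';' }
Productions for D:
  D → ; D e: FIRST = { ';' }
  D → ε: FIRST = { ε }
E has only one production, so no FIRST/FIRST conflict is possible there.

All alternatives of each non-terminal have pairwise disjoint FIRST sets.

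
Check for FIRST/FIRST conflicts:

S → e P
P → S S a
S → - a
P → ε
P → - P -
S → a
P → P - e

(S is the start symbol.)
FIRST sets of the non-terminals at (or reachable through a nullable prefix from) the front of some alternative:
  FIRST(S) = { '-', 'a', 'e' }
  FIRST(P) = { '-', 'a', 'e', ε }

Productions for S:
  S → e P: FIRST = { 'e' }
  S → - a: FIRST = { '-' }
  S → a: FIRST = { 'a' }
Productions for P:
  P → S S a: FIRST = { '-', 'a', 'e' }
  P → ε: FIRST = { ε }
  P → - P -: FIRST = { '-' }
  P → P - e: FIRST = { '-', 'a', 'e' }

Conflict for P: P → S S a and P → - P -
  Overlap: { '-' }
Conflict for P: P → S S a and P → P - e
  Overlap: { '-', 'a', 'e' }
Conflict for P: P → - P - and P → P - e
  Overlap: { '-' }

Answer: Yes. P → S S a / P → '-' P '-' on { '-' }; P → S S a / P → P '-' e on { '-', 'a', 'e' }; P → '-' P '-' / P → P '-' e on { '-' }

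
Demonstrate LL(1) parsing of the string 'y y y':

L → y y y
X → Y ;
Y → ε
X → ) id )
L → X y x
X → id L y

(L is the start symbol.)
Stack is shown with the top on the left.

Stack    Input    Action
------------------------
L $      y y y $  output L → y y y
y y y $  y y y $  match 'y'
y y $    y y $    match 'y'
y $      y $      match 'y'
$        $        accept

The string is accepted.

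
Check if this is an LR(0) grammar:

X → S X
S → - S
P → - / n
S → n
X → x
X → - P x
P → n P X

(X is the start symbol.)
Augment with X' → X and build the canonical LR(0) collection (I0 = CLOSURE({[X' → . X]}), then GOTO on every symbol after a dot until no new states appear). It has 19 states:
  I0: { [S → . - S], [S → . n], [X → . - P x], [X → . S X], [X → . x], [X' → . X] }  — shift
  I1: { [P → . - / n], [P → . n P X], [S → - . S], [S → . - S], [S → . n], [X → - . P x] }  — shift
  I2: { [S → . - S], [S → . n], [X → . - P x], [X → . S X], [X → . x], [X → S . X] }  — shift
  I3: { [X' → X .] }  — accept
  I4: { [S → n .] }  — reduce
  I5: { [X → x .] }  — reduce
  I6: { [X → S X .] }  — reduce
  I7: { [P → - . / n], [S → - . S], [S → . - S], [S → . n] }  — shift
  I8: { [X → - P . x] }  — shift
  I9: { [S → - S .] }  — reduce
  I10: { [P → . - / n], [P → . n P X], [P → n . P X], [S → n .] }  — shift, reduce
  I11: { [P → - . / n] }  — shift
  I12: { [P → n P . X], [S → . - S], [S → . n], [X → . - P x], [X → . S X], [X → . x] }  — shift
  I13: { [P → . - / n], [P → . n P X], [P → n . P X] }  — shift
  I14: { [P → n P X .] }  — reduce
  I15: { [P → - / . n] }  — shift
  I16: { [P → - / n .] }  — reduce
  I17: { [X → - P x .] }  — reduce
  I18: { [S → - . S], [S → . - S], [S → . n] }  — shift

Conflict in state I10:
  Shift-reduce conflict between [S → n .] and [P → . - / n]
So the grammar is NOT LR(0).

Answer: No. Shift-reduce conflict between [S → n .] and [P → . - / n]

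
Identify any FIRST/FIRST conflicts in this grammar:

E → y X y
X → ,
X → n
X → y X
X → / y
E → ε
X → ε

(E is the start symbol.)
No FIRST/FIRST conflicts.

Productions for E:
  E → y X y: FIRST = { 'y' }
  E → ε: FIRST = { ε }
Productions for X:
  X → ,: FIRST = { ',' }
  X → n: FIRST = { 'n' }
  X → y X: FIRST = { 'y' }
  X → / y: FIRST = { '/' }
  X → ε: FIRST = { ε }

All alternatives of each non-terminal have pairwise disjoint FIRST sets.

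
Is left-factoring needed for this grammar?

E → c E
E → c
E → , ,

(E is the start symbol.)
Yes, E has productions with common prefix 'c'

Left-factoring is needed when two productions for the same non-terminal
share a common prefix on the right-hand side.

Productions for E:
  E → c E
  E → c
  E → , ,

Found common prefix 'c' in productions for E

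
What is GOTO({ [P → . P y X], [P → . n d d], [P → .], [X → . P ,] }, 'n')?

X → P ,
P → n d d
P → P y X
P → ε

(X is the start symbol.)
{ [P → n . d d] }

GOTO(I, 'n') = CLOSURE({ [A → αX.β] : [A → α.Xβ] ∈ I, X = 'n' })

Items with dot before 'n', with the dot advanced:
  [P → . n d d] → [P → n . d d]
Closure adds nothing (no advanced item has the dot before a non-terminal).

GOTO = { [P → n . d d] }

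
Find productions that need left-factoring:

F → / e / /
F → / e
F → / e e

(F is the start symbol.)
Left-factoring is needed when two productions for the same non-terminal
share a common prefix on the right-hand side.

Productions for F:
  F → / e / /
  F → / e
  F → / e e

Found common prefix '/ e' in productions for F

Answer: Yes, F has productions with common prefix '/ e'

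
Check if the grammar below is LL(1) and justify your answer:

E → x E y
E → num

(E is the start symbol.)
A grammar is LL(1) if for each non-terminal N with multiple productions, the predict sets of those productions are pairwise disjoint, where PREDICT(N → α) = (FIRST(α) \ {ε}) ∪ (FOLLOW(N) if α ⇒* ε).

For E:
  PREDICT(E → x E y) = { 'x' }
  PREDICT(E → num) = { 'num' }

All predict sets are disjoint. The grammar IS LL(1).

Answer: Yes, the grammar is LL(1).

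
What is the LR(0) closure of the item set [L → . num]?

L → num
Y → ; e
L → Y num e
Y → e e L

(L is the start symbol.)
{ [L → . num] }

Start with: [L → . num]
The dot precedes the terminal num, so nothing is added.

CLOSURE = { [L → . num] }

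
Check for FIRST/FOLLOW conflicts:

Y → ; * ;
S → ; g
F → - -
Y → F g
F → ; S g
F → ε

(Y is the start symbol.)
No FIRST/FOLLOW conflicts.

Nullable non-terminals: F.

F: nullable alternative(s) F → ε; FOLLOW(F) = { 'g' }
  F → - -: FIRST \ {ε} = { '-' } — disjoint from FOLLOW(F)
  F → ; S g: FIRST \ {ε} = { ';' } — disjoint from FOLLOW(F)
  F → ε: FIRST \ {ε} = { } — this is the only nullable alternative, skip

S, Y have no nullable alternative, so no FIRST/FOLLOW check is needed there.

No FIRST/FOLLOW conflicts found.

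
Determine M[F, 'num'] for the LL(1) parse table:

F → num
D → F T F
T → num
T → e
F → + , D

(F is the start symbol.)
To find M[F, 'num'], we find productions for F where 'num' is in the predict set (PREDICT(N → α) = (FIRST(α) \ {ε}) ∪ (FOLLOW(N) if α ⇒* ε)).

F → num: PREDICT = { 'num' }
  'num' is in predict set, so this production goes in M[F, 'num']
F → + , D: PREDICT = { '+' }

M[F, 'num'] = F → num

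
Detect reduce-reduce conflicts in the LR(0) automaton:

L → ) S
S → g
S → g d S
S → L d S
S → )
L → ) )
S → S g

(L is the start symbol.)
Augment with L' → L and build the canonical LR(0) collection (I0 = CLOSURE({[L' → . L]}), then GOTO on every symbol after a dot until no new states appear). It has 13 states:
  I0: { [L → . ) )], [L → . ) S], [L' → . L] }  — shift
  I1: { [L → ) . )], [L → ) . S], [L → . ) )], [L → . ) S], [S → . )], [S → . L d S], [S → . S g], [S → . g d S], [S → . g] }  — shift
  I2: { [L' → L .] }  — accept
  I3: { [L → ) ) .], [L → ) . )], [L → ) . S], [L → . ) )], [L → . ) S], [S → ) .], [S → . )], [S → . L d S], [S → . S g], [S → . g d S], [S → . g] }  — shift, 2 reduces
  I4: { [S → L . d S] }  — shift
  I5: { [L → ) S .], [S → S . g] }  — shift, reduce
  I6: { [S → g . d S], [S → g .] }  — shift, reduce
  I7: { [L → . ) )], [L → . ) S], [S → . )], [S → . L d S], [S → . S g], [S → . g d S], [S → . g], [S → g d . S] }  — shift
  I8: { [L → ) . )], [L → ) . S], [L → . ) )], [L → . ) S], [S → ) .], [S → . )], [S → . L d S], [S → . S g], [S → . g d S], [S → . g] }  — shift, reduce
  I9: { [S → S . g], [S → g d S .] }  — shift, reduce
  I10: { [S → S g .] }  — reduce
  I11: { [L → . ) )], [L → . ) S], [S → . )], [S → . L d S], [S → . S g], [S → . g d S], [S → . g], [S → L d . S] }  — shift
  I12: { [S → L d S .], [S → S . g] }  — shift, reduce

I3 contains complete items [L → ) ) .], [S → ) .] — reduce-reduce conflict.

Answer: Yes — I3: [L → ) ) .] vs [S → ) .]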